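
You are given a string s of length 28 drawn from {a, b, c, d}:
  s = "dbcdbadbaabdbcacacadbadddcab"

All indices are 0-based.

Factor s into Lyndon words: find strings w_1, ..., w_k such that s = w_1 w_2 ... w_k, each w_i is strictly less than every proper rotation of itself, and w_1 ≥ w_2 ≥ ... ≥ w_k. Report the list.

["d", "bcd", "b", "adb", "aabdbcacacadbadddcab"]

emit factor 1: 'd' (i=0, period=1)
emit factor 2: 'bcd' (i=1, period=3)
emit factor 3: 'b' (i=4, period=1)
emit factor 4: 'adb' (i=5, period=3)
emit factor 5: 'aabdbcacacadbadddcab' (i=8, period=20)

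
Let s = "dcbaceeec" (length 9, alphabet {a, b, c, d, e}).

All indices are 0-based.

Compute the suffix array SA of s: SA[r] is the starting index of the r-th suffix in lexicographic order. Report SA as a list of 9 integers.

[3, 2, 8, 1, 4, 0, 7, 6, 5]

sorted suffixes:
  #0 SA[0]=3  'aceeec'
  #1 SA[1]=2  'baceeec'
  #2 SA[2]=8  'c'
  #3 SA[3]=1  'cbaceeec'
  #4 SA[4]=4  'ceeec'
  #5 SA[5]=0  'dcbaceeec'
  #6 SA[6]=7  'ec'
  #7 SA[7]=6  'eec'
  #8 SA[8]=5  'eeec'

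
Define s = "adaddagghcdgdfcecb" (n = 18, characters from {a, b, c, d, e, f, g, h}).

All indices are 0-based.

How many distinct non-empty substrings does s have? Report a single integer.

159

sorted suffixes:
  #0 SA[0]=0  'adaddagghcdgdfcecb'
  #1 SA[1]=2  'addagghcdgdfcecb'
  #2 SA[2]=5  'agghcdgdfcecb'
  #3 SA[3]=17  'b'
  #4 SA[4]=16  'cb'
  #5 SA[5]=9  'cdgdfcecb'
  #6 SA[6]=14  'cecb'
  #7 SA[7]=1  'daddagghcdgdfcecb'
  #8 SA[8]=4  'dagghcdgdfcecb'
  #9 SA[9]=3  'ddagghcdgdfcecb'
  #10 SA[10]=12  'dfcecb'
  #11 SA[11]=10  'dgdfcecb'
  #12 SA[12]=15  'ecb'
  #13 SA[13]=13  'fcecb'
  #14 SA[14]=11  'gdfcecb'
  #15 SA[15]=6  'gghcdgdfcecb'
  #16 SA[16]=7  'ghcdgdfcecb'
  #17 SA[17]=8  'hcdgdfcecb'

SA = [0, 2, 5, 17, 16, 9, 14, 1, 4, 3, 12, 10, 15, 13, 11, 6, 7, 8]
rank  pair      lcp
   1  s[0:],s[2:]  2  'ad'
   2  s[2:],s[5:]  1  'a'
   3  s[5:],s[17:]  0  ''
   4  s[17:],s[16:]  0  ''
   5  s[16:],s[9:]  1  'c'
   6  s[9:],s[14:]  1  'c'
   7  s[14:],s[1:]  0  ''
   8  s[1:],s[4:]  2  'da'
   9  s[4:],s[3:]  1  'd'
  10  s[3:],s[12:]  1  'd'
  11  s[12:],s[10:]  1  'd'
  12  s[10:],s[15:]  0  ''
  13  s[15:],s[13:]  0  ''
  14  s[13:],s[11:]  0  ''
  15  s[11:],s[6:]  1  'g'
  16  s[6:],s[7:]  1  'g'
  17  s[7:],s[8:]  0  ''

n(n+1)/2 = 18·19/2 = 171
Σ LCP = 0 + 2 + 1 + 0 + 0 + 1 + 1 + 0 + 2 + 1 + 1 + 1 + 0 + 0 + 0 + 1 + 1 + 0 = 12
distinct = 171 − 12 = 159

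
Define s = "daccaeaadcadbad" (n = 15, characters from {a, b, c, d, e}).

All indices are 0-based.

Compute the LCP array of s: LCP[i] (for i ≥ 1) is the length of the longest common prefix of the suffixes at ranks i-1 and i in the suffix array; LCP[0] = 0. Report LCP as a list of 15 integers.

[0, 1, 1, 2, 2, 1, 0, 0, 2, 1, 0, 1, 1, 1, 0]

sorted suffixes:
  #0 SA[0]=6  'aadcadbad'
  #1 SA[1]=1  'accaeaadcadbad'
  #2 SA[2]=13  'ad'
  #3 SA[3]=10  'adbad'
  #4 SA[4]=7  'adcadbad'
  #5 SA[5]=4  'aeaadcadbad'
  #6 SA[6]=12  'bad'
  #7 SA[7]=9  'cadbad'
  #8 SA[8]=3  'caeaadcadbad'
  #9 SA[9]=2  'ccaeaadcadbad'
  #10 SA[10]=14  'd'
  #11 SA[11]=0  'daccaeaadcadbad'
  #12 SA[12]=11  'dbad'
  #13 SA[13]=8  'dcadbad'
  #14 SA[14]=5  'eaadcadbad'

SA = [6, 1, 13, 10, 7, 4, 12, 9, 3, 2, 14, 0, 11, 8, 5]
i: (SA[i-1],SA[i]) lcp shared
  1: (6,1) 1 'a'
  2: (1,13) 1 'a'
  3: (13,10) 2 'ad'
  4: (10,7) 2 'ad'
  5: (7,4) 1 'a'
  6: (4,12) 0 ''
  7: (12,9) 0 ''
  8: (9,3) 2 'ca'
  9: (3,2) 1 'c'
  10: (2,14) 0 ''
  11: (14,0) 1 'd'
  12: (0,11) 1 'd'
  13: (11,8) 1 'd'
  14: (8,5) 0 ''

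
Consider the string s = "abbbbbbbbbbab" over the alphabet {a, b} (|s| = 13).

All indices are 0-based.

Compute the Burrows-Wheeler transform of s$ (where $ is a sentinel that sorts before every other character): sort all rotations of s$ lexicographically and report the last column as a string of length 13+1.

rank  rotation        last
    0  $abbbbbbbbbbab  b
    1  ab$abbbbbbbbbb  b
    2  abbbbbbbbbbab$  $
    3  b$abbbbbbbbbba  a
    4  bab$abbbbbbbbb  b
    5  bbab$abbbbbbbb  b
    6  bbbab$abbbbbbb  b
    7  bbbbab$abbbbbb  b
    8  bbbbbab$abbbbb  b
    9  bbbbbbab$abbbb  b
   10  bbbbbbbab$abbb  b
   11  bbbbbbbbab$abb  b
   12  bbbbbbbbbab$ab  b
   13  bbbbbbbbbbab$a  a

bb$abbbbbbbbba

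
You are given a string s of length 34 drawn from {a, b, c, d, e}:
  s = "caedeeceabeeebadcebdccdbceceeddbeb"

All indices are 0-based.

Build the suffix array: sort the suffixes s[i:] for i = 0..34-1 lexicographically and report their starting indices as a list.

rank | idx | suffix
   0 |   8 | abeeebadcebdccdbceceeddbeb
   1 |  14 | adcebdccdbceceeddbeb
   2 |   1 | aedeeceabeeebadcebdccdbceceeddbeb
   3 |  33 | b
   4 |  13 | badcebdccdbceceeddbeb
   5 |  23 | bceceeddbeb
   6 |  18 | bdccdbceceeddbeb
   7 |  31 | beb
   8 |   9 | beeebadcebdccdbceceeddbeb
   9 |   0 | caedeeceabeeebadcebdccdbceceeddbeb
  10 |  20 | ccdbceceeddbeb
  11 |  21 | cdbceceeddbeb
  12 |   6 | ceabeeebadcebdccdbceceeddbeb
  13 |  16 | cebdccdbceceeddbeb
  14 |  24 | ceceeddbeb
  15 |  26 | ceeddbeb
  16 |  22 | dbceceeddbeb
  17 |  30 | dbeb
  18 |  19 | dccdbceceeddbeb
  19 |  15 | dcebdccdbceceeddbeb
  20 |  29 | ddbeb
  21 |   3 | deeceabeeebadcebdccdbceceeddbeb
  22 |   7 | eabeeebadcebdccdbceceeddbeb
  23 |  32 | eb
  24 |  12 | ebadcebdccdbceceeddbeb
  25 |  17 | ebdccdbceceeddbeb
  26 |   5 | eceabeeebadcebdccdbceceeddbeb
  27 |  25 | eceeddbeb
  28 |  28 | eddbeb
  29 |   2 | edeeceabeeebadcebdccdbceceeddbeb
  30 |  11 | eebadcebdccdbceceeddbeb
  31 |   4 | eeceabeeebadcebdccdbceceeddbeb
  32 |  27 | eeddbeb
  33 |  10 | eeebadcebdccdbceceeddbeb

[8, 14, 1, 33, 13, 23, 18, 31, 9, 0, 20, 21, 6, 16, 24, 26, 22, 30, 19, 15, 29, 3, 7, 32, 12, 17, 5, 25, 28, 2, 11, 4, 27, 10]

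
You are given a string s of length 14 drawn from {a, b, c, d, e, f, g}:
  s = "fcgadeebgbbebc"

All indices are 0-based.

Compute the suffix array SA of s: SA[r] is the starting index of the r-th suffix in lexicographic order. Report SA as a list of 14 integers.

sorted suffixes:
  #0 SA[0]=3  'adeebgbbebc'
  #1 SA[1]=9  'bbebc'
  #2 SA[2]=12  'bc'
  #3 SA[3]=10  'bebc'
  #4 SA[4]=7  'bgbbebc'
  #5 SA[5]=13  'c'
  #6 SA[6]=1  'cgadeebgbbebc'
  #7 SA[7]=4  'deebgbbebc'
  #8 SA[8]=11  'ebc'
  #9 SA[9]=6  'ebgbbebc'
  #10 SA[10]=5  'eebgbbebc'
  #11 SA[11]=0  'fcgadeebgbbebc'
  #12 SA[12]=2  'gadeebgbbebc'
  #13 SA[13]=8  'gbbebc'

[3, 9, 12, 10, 7, 13, 1, 4, 11, 6, 5, 0, 2, 8]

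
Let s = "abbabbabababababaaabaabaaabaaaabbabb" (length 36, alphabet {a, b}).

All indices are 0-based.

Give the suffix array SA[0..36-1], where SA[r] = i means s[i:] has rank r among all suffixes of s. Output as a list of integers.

[27, 23, 16, 28, 24, 20, 17, 29, 25, 21, 14, 18, 12, 10, 8, 6, 33, 3, 30, 0, 35, 26, 22, 15, 19, 13, 11, 9, 7, 5, 32, 2, 34, 4, 31, 1]

rank | idx | suffix
   0 |  27 | aaaabbabb
   1 |  23 | aaabaaaabbabb
   2 |  16 | aaabaabaaabaaaabbabb
   3 |  28 | aaabbabb
   4 |  24 | aabaaaabbabb
   5 |  20 | aabaaabaaaabbabb
   6 |  17 | aabaabaaabaaaabbabb
   7 |  29 | aabbabb
   8 |  25 | abaaaabbabb
   9 |  21 | abaaabaaaabbabb
  10 |  14 | abaaabaabaaabaaaabbabb
  11 |  18 | abaabaaabaaaabbabb
  12 |  12 | ababaaabaabaaabaaaabbabb
  13 |  10 | abababaaabaabaaabaaaabbabb
  14 |   8 | ababababaaabaabaaabaaaabbabb
  15 |   6 | abababababaaabaabaaabaaaabbabb
  16 |  33 | abb
  17 |   3 | abbabababababaaabaabaaabaaaabbabb
  18 |  30 | abbabb
  19 |   0 | abbabbabababababaaabaabaaabaaaabbabb
  20 |  35 | b
  21 |  26 | baaaabbabb
  22 |  22 | baaabaaaabbabb
  23 |  15 | baaabaabaaabaaaabbabb
  24 |  19 | baabaaabaaaabbabb
  25 |  13 | babaaabaabaaabaaaabbabb
  26 |  11 | bababaaabaabaaabaaaabbabb
  27 |   9 | babababaaabaabaaabaaaabbabb
  28 |   7 | bababababaaabaabaaabaaaabbabb
  29 |   5 | babababababaaabaabaaabaaaabbabb
  30 |  32 | babb
  31 |   2 | babbabababababaaabaabaaabaaaabbabb
  32 |  34 | bb
  33 |   4 | bbabababababaaabaabaaabaaaabbabb
  34 |  31 | bbabb
  35 |   1 | bbabbabababababaaabaabaaabaaaabbabb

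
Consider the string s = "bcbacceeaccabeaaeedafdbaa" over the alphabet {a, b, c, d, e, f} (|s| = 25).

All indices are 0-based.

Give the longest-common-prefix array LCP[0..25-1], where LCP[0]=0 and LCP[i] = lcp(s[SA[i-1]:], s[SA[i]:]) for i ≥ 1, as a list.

sorted suffixes:
  #0 SA[0]=24  'a'
  #1 SA[1]=23  'aa'
  #2 SA[2]=14  'aaeedafdbaa'
  #3 SA[3]=11  'abeaaeedafdbaa'
  #4 SA[4]=8  'accabeaaeedafdbaa'
  #5 SA[5]=3  'acceeaccabeaaeedafdbaa'
  #6 SA[6]=15  'aeedafdbaa'
  #7 SA[7]=19  'afdbaa'
  #8 SA[8]=22  'baa'
  #9 SA[9]=2  'bacceeaccabeaaeedafdbaa'
  #10 SA[10]=0  'bcbacceeaccabeaaeedafdbaa'
  #11 SA[11]=12  'beaaeedafdbaa'
  #12 SA[12]=10  'cabeaaeedafdbaa'
  #13 SA[13]=1  'cbacceeaccabeaaeedafdbaa'
  #14 SA[14]=9  'ccabeaaeedafdbaa'
  #15 SA[15]=4  'cceeaccabeaaeedafdbaa'
  #16 SA[16]=5  'ceeaccabeaaeedafdbaa'
  #17 SA[17]=18  'dafdbaa'
  #18 SA[18]=21  'dbaa'
  #19 SA[19]=13  'eaaeedafdbaa'
  #20 SA[20]=7  'eaccabeaaeedafdbaa'
  #21 SA[21]=17  'edafdbaa'
  #22 SA[22]=6  'eeaccabeaaeedafdbaa'
  #23 SA[23]=16  'eedafdbaa'
  #24 SA[24]=20  'fdbaa'

SA = [24, 23, 14, 11, 8, 3, 15, 19, 22, 2, 0, 12, 10, 1, 9, 4, 5, 18, 21, 13, 7, 17, 6, 16, 20]
rank  pair      lcp
   1  s[24:],s[23:]  1  'a'
   2  s[23:],s[14:]  2  'aa'
   3  s[14:],s[11:]  1  'a'
   4  s[11:],s[8:]  1  'a'
   5  s[8:],s[3:]  3  'acc'
   6  s[3:],s[15:]  1  'a'
   7  s[15:],s[19:]  1  'a'
   8  s[19:],s[22:]  0  ''
   9  s[22:],s[2:]  2  'ba'
  10  s[2:],s[0:]  1  'b'
  11  s[0:],s[12:]  1  'b'
  12  s[12:],s[10:]  0  ''
  13  s[10:],s[1:]  1  'c'
  14  s[1:],s[9:]  1  'c'
  15  s[9:],s[4:]  2  'cc'
  16  s[4:],s[5:]  1  'c'
  17  s[5:],s[18:]  0  ''
  18  s[18:],s[21:]  1  'd'
  19  s[21:],s[13:]  0  ''
  20  s[13:],s[7:]  2  'ea'
  21  s[7:],s[17:]  1  'e'
  22  s[17:],s[6:]  1  'e'
  23  s[6:],s[16:]  2  'ee'
  24  s[16:],s[20:]  0  ''

[0, 1, 2, 1, 1, 3, 1, 1, 0, 2, 1, 1, 0, 1, 1, 2, 1, 0, 1, 0, 2, 1, 1, 2, 0]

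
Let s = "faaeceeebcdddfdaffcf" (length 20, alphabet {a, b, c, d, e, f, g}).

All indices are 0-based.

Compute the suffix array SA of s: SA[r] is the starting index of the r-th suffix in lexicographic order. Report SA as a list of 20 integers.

rank→(start, suffix):
  0 → (1, 'aaeceeebcdddfdaffcf')
  1 → (2, 'aeceeebcdddfdaffcf')
  2 → (15, 'affcf')
  3 → (8, 'bcdddfdaffcf')
  4 → (9, 'cdddfdaffcf')
  5 → (4, 'ceeebcdddfdaffcf')
  6 → (18, 'cf')
  7 → (14, 'daffcf')
  8 → (10, 'dddfdaffcf')
  9 → (11, 'ddfdaffcf')
  10 → (12, 'dfdaffcf')
  11 → (7, 'ebcdddfdaffcf')
  12 → (3, 'eceeebcdddfdaffcf')
  13 → (6, 'eebcdddfdaffcf')
  14 → (5, 'eeebcdddfdaffcf')
  15 → (19, 'f')
  16 → (0, 'faaeceeebcdddfdaffcf')
  17 → (17, 'fcf')
  18 → (13, 'fdaffcf')
  19 → (16, 'ffcf')

[1, 2, 15, 8, 9, 4, 18, 14, 10, 11, 12, 7, 3, 6, 5, 19, 0, 17, 13, 16]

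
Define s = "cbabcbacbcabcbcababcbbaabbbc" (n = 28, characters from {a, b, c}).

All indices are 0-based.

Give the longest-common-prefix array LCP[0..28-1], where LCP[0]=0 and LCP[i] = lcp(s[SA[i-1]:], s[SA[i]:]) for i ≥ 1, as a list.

[0, 1, 2, 2, 4, 4, 1, 0, 2, 5, 2, 1, 2, 2, 1, 2, 4, 2, 3, 3, 0, 1, 3, 1, 3, 2, 2, 5]

sorted suffixes:
  #0 SA[0]=22  'aabbbc'
  #1 SA[1]=15  'ababcbbaabbbc'
  #2 SA[2]=23  'abbbc'
  #3 SA[3]=2  'abcbacbcabcbcababcbbaabbbc'
  #4 SA[4]=17  'abcbbaabbbc'
  #5 SA[5]=10  'abcbcababcbbaabbbc'
  #6 SA[6]=6  'acbcabcbcababcbbaabbbc'
  #7 SA[7]=21  'baabbbc'
  #8 SA[8]=1  'babcbacbcabcbcababcbbaabbbc'
  #9 SA[9]=16  'babcbbaabbbc'
  #10 SA[10]=5  'bacbcabcbcababcbbaabbbc'
  #11 SA[11]=20  'bbaabbbc'
  #12 SA[12]=24  'bbbc'
  #13 SA[13]=25  'bbc'
  #14 SA[14]=26  'bc'
  #15 SA[15]=13  'bcababcbbaabbbc'
  #16 SA[16]=8  'bcabcbcababcbbaabbbc'
  #17 SA[17]=3  'bcbacbcabcbcababcbbaabbbc'
  #18 SA[18]=18  'bcbbaabbbc'
  #19 SA[19]=11  'bcbcababcbbaabbbc'
  #20 SA[20]=27  'c'
  #21 SA[21]=14  'cababcbbaabbbc'
  #22 SA[22]=9  'cabcbcababcbbaabbbc'
  #23 SA[23]=0  'cbabcbacbcabcbcababcbbaabbbc'
  #24 SA[24]=4  'cbacbcabcbcababcbbaabbbc'
  #25 SA[25]=19  'cbbaabbbc'
  #26 SA[26]=12  'cbcababcbbaabbbc'
  #27 SA[27]=7  'cbcabcbcababcbbaabbbc'

SA = [22, 15, 23, 2, 17, 10, 6, 21, 1, 16, 5, 20, 24, 25, 26, 13, 8, 3, 18, 11, 27, 14, 9, 0, 4, 19, 12, 7]
rank  pair      lcp
   1  s[22:],s[15:]  1  'a'
   2  s[15:],s[23:]  2  'ab'
   3  s[23:],s[2:]  2  'ab'
   4  s[2:],s[17:]  4  'abcb'
   5  s[17:],s[10:]  4  'abcb'
   6  s[10:],s[6:]  1  'a'
   7  s[6:],s[21:]  0  ''
   8  s[21:],s[1:]  2  'ba'
   9  s[1:],s[16:]  5  'babcb'
  10  s[16:],s[5:]  2  'ba'
  11  s[5:],s[20:]  1  'b'
  12  s[20:],s[24:]  2  'bb'
  13  s[24:],s[25:]  2  'bb'
  14  s[25:],s[26:]  1  'b'
  15  s[26:],s[13:]  2  'bc'
  16  s[13:],s[8:]  4  'bcab'
  17  s[8:],s[3:]  2  'bc'
  18  s[3:],s[18:]  3  'bcb'
  19  s[18:],s[11:]  3  'bcb'
  20  s[11:],s[27:]  0  ''
  21  s[27:],s[14:]  1  'c'
  22  s[14:],s[9:]  3  'cab'
  23  s[9:],s[0:]  1  'c'
  24  s[0:],s[4:]  3  'cba'
  25  s[4:],s[19:]  2  'cb'
  26  s[19:],s[12:]  2  'cb'
  27  s[12:],s[7:]  5  'cbcab'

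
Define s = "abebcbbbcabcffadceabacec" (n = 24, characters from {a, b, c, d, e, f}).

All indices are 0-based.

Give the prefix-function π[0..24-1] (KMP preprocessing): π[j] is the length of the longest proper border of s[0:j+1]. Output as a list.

[0, 0, 0, 0, 0, 0, 0, 0, 0, 1, 2, 0, 0, 0, 1, 0, 0, 0, 1, 2, 1, 0, 0, 0]

π[0] = 0
j=1 s[j]='b': π[1]=0 (border '')
j=2 s[j]='e': π[2]=0 (border '')
j=3 s[j]='b': π[3]=0 (border '')
j=4 s[j]='c': π[4]=0 (border '')
j=5 s[j]='b': π[5]=0 (border '')
j=6 s[j]='b': π[6]=0 (border '')
j=7 s[j]='b': π[7]=0 (border '')
j=8 s[j]='c': π[8]=0 (border '')
j=9 s[j]='a': π[9]=1 (border 'a')
j=10 s[j]='b': π[10]=2 (border 'ab')
j=11 s[j]='c': k: 2→0; π[11]=0 (border '')
j=12 s[j]='f': π[12]=0 (border '')
j=13 s[j]='f': π[13]=0 (border '')
j=14 s[j]='a': π[14]=1 (border 'a')
j=15 s[j]='d': k: 1→0; π[15]=0 (border '')
j=16 s[j]='c': π[16]=0 (border '')
j=17 s[j]='e': π[17]=0 (border '')
j=18 s[j]='a': π[18]=1 (border 'a')
j=19 s[j]='b': π[19]=2 (border 'ab')
j=20 s[j]='a': k: 2→0; π[20]=1 (border 'a')
j=21 s[j]='c': k: 1→0; π[21]=0 (border '')
j=22 s[j]='e': π[22]=0 (border '')
j=23 s[j]='c': π[23]=0 (border '')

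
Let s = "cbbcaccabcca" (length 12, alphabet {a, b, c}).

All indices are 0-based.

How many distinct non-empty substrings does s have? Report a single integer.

64

rank | idx | suffix
   0 |  11 | a
   1 |   7 | abcca
   2 |   4 | accabcca
   3 |   1 | bbcaccabcca
   4 |   2 | bcaccabcca
   5 |   8 | bcca
   6 |  10 | ca
   7 |   6 | cabcca
   8 |   3 | caccabcca
   9 |   0 | cbbcaccabcca
  10 |   9 | cca
  11 |   5 | ccabcca

SA = [11, 7, 4, 1, 2, 8, 10, 6, 3, 0, 9, 5]
[i] adj suffixes → lcp
  [1] 11/7 → 1 ('a')
  [2] 7/4 → 1 ('a')
  [3] 4/1 → 0 ('')
  [4] 1/2 → 1 ('b')
  [5] 2/8 → 2 ('bc')
  [6] 8/10 → 0 ('')
  [7] 10/6 → 2 ('ca')
  [8] 6/3 → 2 ('ca')
  [9] 3/0 → 1 ('c')
  [10] 0/9 → 1 ('c')
  [11] 9/5 → 3 ('cca')

n(n+1)/2 = 12·13/2 = 78
Σ LCP = 0 + 1 + 1 + 0 + 1 + 2 + 0 + 2 + 2 + 1 + 1 + 3 = 14
distinct = 78 − 14 = 64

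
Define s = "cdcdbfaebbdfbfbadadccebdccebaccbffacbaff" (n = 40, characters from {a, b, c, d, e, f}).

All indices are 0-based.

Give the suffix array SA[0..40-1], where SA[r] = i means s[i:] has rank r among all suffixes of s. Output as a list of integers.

sorted suffixes:
  #0 SA[0]=34  'acbaff'
  #1 SA[1]=28  'accbffacbaff'
  #2 SA[2]=15  'adadccebdccebaccbffacbaff'
  #3 SA[3]=17  'adccebdccebaccbffacbaff'
  #4 SA[4]=6  'aebbdfbfbadadccebdccebaccbffacbaff'
  #5 SA[5]=37  'aff'
  #6 SA[6]=27  'baccbffacbaff'
  #7 SA[7]=14  'badadccebdccebaccbffacbaff'
  #8 SA[8]=36  'baff'
  #9 SA[9]=8  'bbdfbfbadadccebdccebaccbffacbaff'
  #10 SA[10]=22  'bdccebaccbffacbaff'
  #11 SA[11]=9  'bdfbfbadadccebdccebaccbffacbaff'
  #12 SA[12]=4  'bfaebbdfbfbadadccebdccebaccbffacbaff'
  #13 SA[13]=12  'bfbadadccebdccebaccbffacbaff'
  #14 SA[14]=31  'bffacbaff'
  #15 SA[15]=35  'cbaff'
  #16 SA[16]=30  'cbffacbaff'
  #17 SA[17]=29  'ccbffacbaff'
  #18 SA[18]=24  'ccebaccbffacbaff'
  #19 SA[19]=19  'ccebdccebaccbffacbaff'
  #20 SA[20]=2  'cdbfaebbdfbfbadadccebdccebaccbffacbaff'
  #21 SA[21]=0  'cdcdbfaebbdfbfbadadccebdccebaccbffacbaff'
  #22 SA[22]=25  'cebaccbffacbaff'
  #23 SA[23]=20  'cebdccebaccbffacbaff'
  #24 SA[24]=16  'dadccebdccebaccbffacbaff'
  #25 SA[25]=3  'dbfaebbdfbfbadadccebdccebaccbffacbaff'
  #26 SA[26]=23  'dccebaccbffacbaff'
  #27 SA[27]=18  'dccebdccebaccbffacbaff'
  #28 SA[28]=1  'dcdbfaebbdfbfbadadccebdccebaccbffacbaff'
  #29 SA[29]=10  'dfbfbadadccebdccebaccbffacbaff'
  #30 SA[30]=26  'ebaccbffacbaff'
  #31 SA[31]=7  'ebbdfbfbadadccebdccebaccbffacbaff'
  #32 SA[32]=21  'ebdccebaccbffacbaff'
  #33 SA[33]=39  'f'
  #34 SA[34]=33  'facbaff'
  #35 SA[35]=5  'faebbdfbfbadadccebdccebaccbffacbaff'
  #36 SA[36]=13  'fbadadccebdccebaccbffacbaff'
  #37 SA[37]=11  'fbfbadadccebdccebaccbffacbaff'
  #38 SA[38]=38  'ff'
  #39 SA[39]=32  'ffacbaff'

[34, 28, 15, 17, 6, 37, 27, 14, 36, 8, 22, 9, 4, 12, 31, 35, 30, 29, 24, 19, 2, 0, 25, 20, 16, 3, 23, 18, 1, 10, 26, 7, 21, 39, 33, 5, 13, 11, 38, 32]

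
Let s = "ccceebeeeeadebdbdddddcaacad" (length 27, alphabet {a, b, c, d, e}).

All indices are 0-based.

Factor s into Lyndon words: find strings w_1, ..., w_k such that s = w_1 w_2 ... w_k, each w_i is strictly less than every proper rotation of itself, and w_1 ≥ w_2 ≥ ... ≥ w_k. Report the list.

["cccee", "beeee", "adebdbdddddc", "aacad"]

emit factor 1: 'cccee' (i=0, period=5)
emit factor 2: 'beeee' (i=5, period=5)
emit factor 3: 'adebdbdddddc' (i=10, period=12)
emit factor 4: 'aacad' (i=22, period=5)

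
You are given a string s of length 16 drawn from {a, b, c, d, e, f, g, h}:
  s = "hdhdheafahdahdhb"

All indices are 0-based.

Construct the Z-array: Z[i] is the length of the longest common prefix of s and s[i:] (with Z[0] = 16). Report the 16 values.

Z[0]=16
i=1: outside box; Z[1]=0
i=2: outside box; Z[2]=3 grow→box=[2,5)
i=3: min(r-i=2, Z[1]=0)=0; Z[3]=0
i=4: min(r-i=1, Z[2]=3)=1; Z[4]=1
i=5: outside box; Z[5]=0
i=6: outside box; Z[6]=0
i=7: outside box; Z[7]=0
i=8: outside box; Z[8]=0
i=9: outside box; Z[9]=2 grow→box=[9,11)
i=10: min(r-i=1, Z[1]=0)=0; Z[10]=0
i=11: outside box; Z[11]=0
i=12: outside box; Z[12]=3 grow→box=[12,15)
i=13: min(r-i=2, Z[1]=0)=0; Z[13]=0
i=14: min(r-i=1, Z[2]=3)=1; Z[14]=1
i=15: outside box; Z[15]=0

[16, 0, 3, 0, 1, 0, 0, 0, 0, 2, 0, 0, 3, 0, 1, 0]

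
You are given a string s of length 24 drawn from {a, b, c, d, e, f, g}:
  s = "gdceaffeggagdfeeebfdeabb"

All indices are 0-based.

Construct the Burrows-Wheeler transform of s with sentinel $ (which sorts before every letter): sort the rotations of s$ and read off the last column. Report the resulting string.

rank  rotation                   last
    0  $gdceaffeggagdfeeebfdeabb  b
    1  abb$gdceaffeggagdfeeebfde  e
    2  affeggagdfeeebfdeabb$gdce  e
    3  agdfeeebfdeabb$gdceaffegg  g
    4  b$gdceaffeggagdfeeebfdeab  b
    5  bb$gdceaffeggagdfeeebfdea  a
    6  bfdeabb$gdceaffeggagdfeee  e
    7  ceaffeggagdfeeebfdeabb$gd  d
    8  dceaffeggagdfeeebfdeabb$g  g
    9  deabb$gdceaffeggagdfeeebf  f
   10  dfeeebfdeabb$gdceaffeggag  g
   11  eabb$gdceaffeggagdfeeebfd  d
   12  eaffeggagdfeeebfdeabb$gdc  c
   13  ebfdeabb$gdceaffeggagdfee  e
   14  eebfdeabb$gdceaffeggagdfe  e
   15  eeebfdeabb$gdceaffeggagdf  f
   16  eggagdfeeebfdeabb$gdceaff  f
   17  fdeabb$gdceaffeggagdfeeeb  b
   18  feeebfdeabb$gdceaffeggagd  d
   19  feggagdfeeebfdeabb$gdceaf  f
   20  ffeggagdfeeebfdeabb$gdcea  a
   21  gagdfeeebfdeabb$gdceaffeg  g
   22  gdceaffeggagdfeeebfdeabb$  $
   23  gdfeeebfdeabb$gdceaffegga  a
   24  ggagdfeeebfdeabb$gdceaffe  e

beegbaedgfgdceeffbdfag$ae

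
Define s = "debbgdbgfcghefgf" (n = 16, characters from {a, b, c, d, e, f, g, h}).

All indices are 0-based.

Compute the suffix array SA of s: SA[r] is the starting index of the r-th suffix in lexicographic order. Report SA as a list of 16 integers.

sorted suffixes:
  #0 SA[0]=2  'bbgdbgfcghefgf'
  #1 SA[1]=3  'bgdbgfcghefgf'
  #2 SA[2]=6  'bgfcghefgf'
  #3 SA[3]=9  'cghefgf'
  #4 SA[4]=5  'dbgfcghefgf'
  #5 SA[5]=0  'debbgdbgfcghefgf'
  #6 SA[6]=1  'ebbgdbgfcghefgf'
  #7 SA[7]=12  'efgf'
  #8 SA[8]=15  'f'
  #9 SA[9]=8  'fcghefgf'
  #10 SA[10]=13  'fgf'
  #11 SA[11]=4  'gdbgfcghefgf'
  #12 SA[12]=14  'gf'
  #13 SA[13]=7  'gfcghefgf'
  #14 SA[14]=10  'ghefgf'
  #15 SA[15]=11  'hefgf'

[2, 3, 6, 9, 5, 0, 1, 12, 15, 8, 13, 4, 14, 7, 10, 11]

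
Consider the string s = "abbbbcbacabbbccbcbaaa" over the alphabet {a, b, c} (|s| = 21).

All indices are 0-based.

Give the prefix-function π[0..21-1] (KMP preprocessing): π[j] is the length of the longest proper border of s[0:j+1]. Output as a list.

π[0] = 0
j=1 s[j]='b': π[1]=0 (border '')
j=2 s[j]='b': π[2]=0 (border '')
j=3 s[j]='b': π[3]=0 (border '')
j=4 s[j]='b': π[4]=0 (border '')
j=5 s[j]='c': π[5]=0 (border '')
j=6 s[j]='b': π[6]=0 (border '')
j=7 s[j]='a': π[7]=1 (border 'a')
j=8 s[j]='c': k: 1→0; π[8]=0 (border '')
j=9 s[j]='a': π[9]=1 (border 'a')
j=10 s[j]='b': π[10]=2 (border 'ab')
j=11 s[j]='b': π[11]=3 (border 'abb')
j=12 s[j]='b': π[12]=4 (border 'abbb')
j=13 s[j]='c': k: 4→0; π[13]=0 (border '')
j=14 s[j]='c': π[14]=0 (border '')
j=15 s[j]='b': π[15]=0 (border '')
j=16 s[j]='c': π[16]=0 (border '')
j=17 s[j]='b': π[17]=0 (border '')
j=18 s[j]='a': π[18]=1 (border 'a')
j=19 s[j]='a': k: 1→0; π[19]=1 (border 'a')
j=20 s[j]='a': k: 1→0; π[20]=1 (border 'a')

[0, 0, 0, 0, 0, 0, 0, 1, 0, 1, 2, 3, 4, 0, 0, 0, 0, 0, 1, 1, 1]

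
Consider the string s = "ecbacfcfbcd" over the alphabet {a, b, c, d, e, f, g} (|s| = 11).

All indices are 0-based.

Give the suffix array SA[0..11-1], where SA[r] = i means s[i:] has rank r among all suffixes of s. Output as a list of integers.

[3, 2, 8, 1, 9, 6, 4, 10, 0, 7, 5]

rank | idx | suffix
   0 |   3 | acfcfbcd
   1 |   2 | bacfcfbcd
   2 |   8 | bcd
   3 |   1 | cbacfcfbcd
   4 |   9 | cd
   5 |   6 | cfbcd
   6 |   4 | cfcfbcd
   7 |  10 | d
   8 |   0 | ecbacfcfbcd
   9 |   7 | fbcd
  10 |   5 | fcfbcd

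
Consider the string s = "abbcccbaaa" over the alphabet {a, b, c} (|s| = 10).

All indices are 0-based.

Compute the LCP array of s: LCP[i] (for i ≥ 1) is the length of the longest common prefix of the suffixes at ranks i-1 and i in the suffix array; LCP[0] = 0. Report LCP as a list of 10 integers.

[0, 1, 2, 1, 0, 1, 1, 0, 1, 2]

rank | idx | suffix
   0 |   9 | a
   1 |   8 | aa
   2 |   7 | aaa
   3 |   0 | abbcccbaaa
   4 |   6 | baaa
   5 |   1 | bbcccbaaa
   6 |   2 | bcccbaaa
   7 |   5 | cbaaa
   8 |   4 | ccbaaa
   9 |   3 | cccbaaa

SA = [9, 8, 7, 0, 6, 1, 2, 5, 4, 3]
[i] adj suffixes → lcp
  [1] 9/8 → 1 ('a')
  [2] 8/7 → 2 ('aa')
  [3] 7/0 → 1 ('a')
  [4] 0/6 → 0 ('')
  [5] 6/1 → 1 ('b')
  [6] 1/2 → 1 ('b')
  [7] 2/5 → 0 ('')
  [8] 5/4 → 1 ('c')
  [9] 4/3 → 2 ('cc')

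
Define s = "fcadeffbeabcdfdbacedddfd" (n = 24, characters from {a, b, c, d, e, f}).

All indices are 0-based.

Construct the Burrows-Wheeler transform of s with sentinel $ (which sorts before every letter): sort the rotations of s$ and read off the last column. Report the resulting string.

rank  rotation                   last
    0  $fcadeffbeabcdfdbacedddfd  d
    1  abcdfdbacedddfd$fcadeffbe  e
    2  acedddfd$fcadeffbeabcdfdb  b
    3  adeffbeabcdfdbacedddfd$fc  c
    4  bacedddfd$fcadeffbeabcdfd  d
    5  bcdfdbacedddfd$fcadeffbea  a
    6  beabcdfdbacedddfd$fcadeff  f
    7  cadeffbeabcdfdbacedddfd$f  f
    8  cdfdbacedddfd$fcadeffbeab  b
    9  cedddfd$fcadeffbeabcdfdba  a
   10  d$fcadeffbeabcdfdbacedddf  f
   11  dbacedddfd$fcadeffbeabcdf  f
   12  dddfd$fcadeffbeabcdfdbace  e
   13  ddfd$fcadeffbeabcdfdbaced  d
   14  deffbeabcdfdbacedddfd$fca  a
   15  dfd$fcadeffbeabcdfdbacedd  d
   16  dfdbacedddfd$fcadeffbeabc  c
   17  eabcdfdbacedddfd$fcadeffb  b
   18  edddfd$fcadeffbeabcdfdbac  c
   19  effbeabcdfdbacedddfd$fcad  d
   20  fbeabcdfdbacedddfd$fcadef  f
   21  fcadeffbeabcdfdbacedddfd$  $
   22  fd$fcadeffbeabcdfdbaceddd  d
   23  fdbacedddfd$fcadeffbeabcd  d
   24  ffbeabcdfdbacedddfd$fcade  e

debcdaffbaffedadcbcdf$dde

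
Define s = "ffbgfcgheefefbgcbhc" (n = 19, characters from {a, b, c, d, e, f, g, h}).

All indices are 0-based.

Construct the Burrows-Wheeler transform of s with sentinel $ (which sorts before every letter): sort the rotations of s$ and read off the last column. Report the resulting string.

cffchgfhfeefge$bbcbg

rank  rotation              last
    0  $ffbgfcgheefefbgcbhc  c
    1  bgcbhc$ffbgfcgheefef  f
    2  bgfcgheefefbgcbhc$ff  f
    3  bhc$ffbgfcgheefefbgc  c
    4  c$ffbgfcgheefefbgcbh  h
    5  cbhc$ffbgfcgheefefbg  g
    6  cgheefefbgcbhc$ffbgf  f
    7  eefefbgcbhc$ffbgfcgh  h
    8  efbgcbhc$ffbgfcgheef  f
    9  efefbgcbhc$ffbgfcghe  e
   10  fbgcbhc$ffbgfcgheefe  e
   11  fbgfcgheefefbgcbhc$f  f
   12  fcgheefefbgcbhc$ffbg  g
   13  fefbgcbhc$ffbgfcghee  e
   14  ffbgfcgheefefbgcbhc$  $
   15  gcbhc$ffbgfcgheefefb  b
   16  gfcgheefefbgcbhc$ffb  b
   17  gheefefbgcbhc$ffbgfc  c
   18  hc$ffbgfcgheefefbgcb  b
   19  heefefbgcbhc$ffbgfcg  g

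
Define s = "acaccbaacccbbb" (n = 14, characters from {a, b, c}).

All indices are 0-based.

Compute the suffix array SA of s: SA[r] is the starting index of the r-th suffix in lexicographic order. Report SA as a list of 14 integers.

sorted suffixes:
  #0 SA[0]=6  'aacccbbb'
  #1 SA[1]=0  'acaccbaacccbbb'
  #2 SA[2]=2  'accbaacccbbb'
  #3 SA[3]=7  'acccbbb'
  #4 SA[4]=13  'b'
  #5 SA[5]=5  'baacccbbb'
  #6 SA[6]=12  'bb'
  #7 SA[7]=11  'bbb'
  #8 SA[8]=1  'caccbaacccbbb'
  #9 SA[9]=4  'cbaacccbbb'
  #10 SA[10]=10  'cbbb'
  #11 SA[11]=3  'ccbaacccbbb'
  #12 SA[12]=9  'ccbbb'
  #13 SA[13]=8  'cccbbb'

[6, 0, 2, 7, 13, 5, 12, 11, 1, 4, 10, 3, 9, 8]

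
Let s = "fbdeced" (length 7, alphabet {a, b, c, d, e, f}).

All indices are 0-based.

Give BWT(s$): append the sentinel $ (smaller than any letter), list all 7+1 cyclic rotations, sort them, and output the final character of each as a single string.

rank  rotation  last
    0  $fbdeced  d
    1  bdeced$f  f
    2  ced$fbde  e
    3  d$fbdece  e
    4  deced$fb  b
    5  eced$fbd  d
    6  ed$fbdec  c
    7  fbdeced$  $

dfeebdc$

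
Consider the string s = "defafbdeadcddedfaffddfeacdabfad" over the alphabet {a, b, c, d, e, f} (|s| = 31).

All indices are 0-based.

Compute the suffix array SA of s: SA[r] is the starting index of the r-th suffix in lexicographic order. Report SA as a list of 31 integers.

rank→(start, suffix):
  0 → (26, 'abfad')
  1 → (23, 'acdabfad')
  2 → (29, 'ad')
  3 → (8, 'adcddedfaffddfeacdabfad')
  4 → (3, 'afbdeadcddedfaffddfeacdabfad')
  5 → (16, 'affddfeacdabfad')
  6 → (5, 'bdeadcddedfaffddfeacdabfad')
  7 → (27, 'bfad')
  8 → (24, 'cdabfad')
  9 → (10, 'cddedfaffddfeacdabfad')
  10 → (30, 'd')
  11 → (25, 'dabfad')
  12 → (9, 'dcddedfaffddfeacdabfad')
  13 → (11, 'ddedfaffddfeacdabfad')
  14 → (19, 'ddfeacdabfad')
  15 → (6, 'deadcddedfaffddfeacdabfad')
  16 → (12, 'dedfaffddfeacdabfad')
  17 → (0, 'defafbdeadcddedfaffddfeacdabfad')
  18 → (14, 'dfaffddfeacdabfad')
  19 → (20, 'dfeacdabfad')
  20 → (22, 'eacdabfad')
  21 → (7, 'eadcddedfaffddfeacdabfad')
  22 → (13, 'edfaffddfeacdabfad')
  23 → (1, 'efafbdeadcddedfaffddfeacdabfad')
  24 → (28, 'fad')
  25 → (2, 'fafbdeadcddedfaffddfeacdabfad')
  26 → (15, 'faffddfeacdabfad')
  27 → (4, 'fbdeadcddedfaffddfeacdabfad')
  28 → (18, 'fddfeacdabfad')
  29 → (21, 'feacdabfad')
  30 → (17, 'ffddfeacdabfad')

[26, 23, 29, 8, 3, 16, 5, 27, 24, 10, 30, 25, 9, 11, 19, 6, 12, 0, 14, 20, 22, 7, 13, 1, 28, 2, 15, 4, 18, 21, 17]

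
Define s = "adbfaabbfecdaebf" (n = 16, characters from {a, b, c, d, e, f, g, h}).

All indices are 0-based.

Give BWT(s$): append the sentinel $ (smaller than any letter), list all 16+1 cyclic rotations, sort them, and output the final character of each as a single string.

rank  rotation           last
    0  $adbfaabbfecdaebf  f
    1  aabbfecdaebf$adbf  f
    2  abbfecdaebf$adbfa  a
    3  adbfaabbfecdaebf$  $
    4  aebf$adbfaabbfecd  d
    5  bbfecdaebf$adbfaa  a
    6  bf$adbfaabbfecdae  e
    7  bfaabbfecdaebf$ad  d
    8  bfecdaebf$adbfaab  b
    9  cdaebf$adbfaabbfe  e
   10  daebf$adbfaabbfec  c
   11  dbfaabbfecdaebf$a  a
   12  ebf$adbfaabbfecda  a
   13  ecdaebf$adbfaabbf  f
   14  f$adbfaabbfecdaeb  b
   15  faabbfecdaebf$adb  b
   16  fecdaebf$adbfaabb  b

ffa$daedbecaafbbb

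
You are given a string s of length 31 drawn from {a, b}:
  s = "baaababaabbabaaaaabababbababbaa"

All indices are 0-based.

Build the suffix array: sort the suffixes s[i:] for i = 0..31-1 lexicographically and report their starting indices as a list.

[30, 29, 13, 14, 1, 15, 2, 16, 7, 11, 5, 3, 17, 24, 19, 26, 8, 21, 28, 12, 0, 6, 10, 4, 23, 18, 25, 20, 27, 9, 22]

sorted suffixes:
  #0 SA[0]=30  'a'
  #1 SA[1]=29  'aa'
  #2 SA[2]=13  'aaaaabababbababbaa'
  #3 SA[3]=14  'aaaabababbababbaa'
  #4 SA[4]=1  'aaababaabbabaaaaabababbababbaa'
  #5 SA[5]=15  'aaabababbababbaa'
  #6 SA[6]=2  'aababaabbabaaaaabababbababbaa'
  #7 SA[7]=16  'aabababbababbaa'
  #8 SA[8]=7  'aabbabaaaaabababbababbaa'
  #9 SA[9]=11  'abaaaaabababbababbaa'
  #10 SA[10]=5  'abaabbabaaaaabababbababbaa'
  #11 SA[11]=3  'ababaabbabaaaaabababbababbaa'
  #12 SA[12]=17  'abababbababbaa'
  #13 SA[13]=24  'ababbaa'
  #14 SA[14]=19  'ababbababbaa'
  #15 SA[15]=26  'abbaa'
  #16 SA[16]=8  'abbabaaaaabababbababbaa'
  #17 SA[17]=21  'abbababbaa'
  #18 SA[18]=28  'baa'
  #19 SA[19]=12  'baaaaabababbababbaa'
  #20 SA[20]=0  'baaababaabbabaaaaabababbababbaa'
  #21 SA[21]=6  'baabbabaaaaabababbababbaa'
  #22 SA[22]=10  'babaaaaabababbababbaa'
  #23 SA[23]=4  'babaabbabaaaaabababbababbaa'
  #24 SA[24]=23  'bababbaa'
  #25 SA[25]=18  'bababbababbaa'
  #26 SA[26]=25  'babbaa'
  #27 SA[27]=20  'babbababbaa'
  #28 SA[28]=27  'bbaa'
  #29 SA[29]=9  'bbabaaaaabababbababbaa'
  #30 SA[30]=22  'bbababbaa'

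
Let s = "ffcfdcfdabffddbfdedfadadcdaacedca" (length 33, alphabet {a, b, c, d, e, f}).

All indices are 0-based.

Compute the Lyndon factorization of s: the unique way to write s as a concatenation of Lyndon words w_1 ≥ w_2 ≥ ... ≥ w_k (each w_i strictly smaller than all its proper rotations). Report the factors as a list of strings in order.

emit factor 1: 'f' (i=0, period=1)
emit factor 2: 'f' (i=1, period=1)
emit factor 3: 'cfd' (i=2, period=3)
emit factor 4: 'cfd' (i=5, period=3)
emit factor 5: 'abffddbfdedfadadcd' (i=8, period=18)
emit factor 6: 'aacedc' (i=26, period=6)
emit factor 7: 'a' (i=32, period=1)

["f", "f", "cfd", "cfd", "abffddbfdedfadadcd", "aacedc", "a"]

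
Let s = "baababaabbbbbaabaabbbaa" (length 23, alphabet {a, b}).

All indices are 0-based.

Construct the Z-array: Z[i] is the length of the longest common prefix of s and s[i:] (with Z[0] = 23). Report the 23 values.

Z[0]=23
i=1: i≥r, start 0; Z[1]=0
i=2: i≥r, start 0; Z[2]=0
i=3: i≥r, start 0; Z[3]=2 extend→box=[3,5)
i=4: min(r-i=1, Z[1]=0)=0; Z[4]=0
i=5: i≥r, start 0; Z[5]=4 extend→box=[5,9)
i=6: min(r-i=3, Z[1]=0)=0; Z[6]=0
i=7: min(r-i=2, Z[2]=0)=0; Z[7]=0
i=8: min(r-i=1, Z[3]=2)=1; Z[8]=1
i=9: i≥r, start 0; Z[9]=1 extend→box=[9,10)
i=10: i≥r, start 0; Z[10]=1 extend→box=[10,11)
i=11: i≥r, start 0; Z[11]=1 extend→box=[11,12)
i=12: i≥r, start 0; Z[12]=5 extend→box=[12,17)
i=13: min(r-i=4, Z[1]=0)=0; Z[13]=0
i=14: min(r-i=3, Z[2]=0)=0; Z[14]=0
i=15: min(r-i=2, Z[3]=2)=2; Z[15]=4 extend→box=[15,19)
i=16: min(r-i=3, Z[1]=0)=0; Z[16]=0
i=17: min(r-i=2, Z[2]=0)=0; Z[17]=0
i=18: min(r-i=1, Z[3]=2)=1; Z[18]=1
i=19: i≥r, start 0; Z[19]=1 extend→box=[19,20)
i=20: i≥r, start 0; Z[20]=3 extend→box=[20,23)
i=21: min(r-i=2, Z[1]=0)=0; Z[21]=0
i=22: min(r-i=1, Z[2]=0)=0; Z[22]=0

[23, 0, 0, 2, 0, 4, 0, 0, 1, 1, 1, 1, 5, 0, 0, 4, 0, 0, 1, 1, 3, 0, 0]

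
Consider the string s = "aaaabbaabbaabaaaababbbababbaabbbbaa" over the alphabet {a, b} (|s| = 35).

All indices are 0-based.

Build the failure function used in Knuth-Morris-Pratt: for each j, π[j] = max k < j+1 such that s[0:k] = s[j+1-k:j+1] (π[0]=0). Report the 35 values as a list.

π[0] = 0
j=1 s[j]='a': π[1]=1 (border 'a')
j=2 s[j]='a': π[2]=2 (border 'aa')
j=3 s[j]='a': π[3]=3 (border 'aaa')
j=4 s[j]='b': k: 3→2→1→0; π[4]=0 (border '')
j=5 s[j]='b': π[5]=0 (border '')
j=6 s[j]='a': π[6]=1 (border 'a')
j=7 s[j]='a': π[7]=2 (border 'aa')
j=8 s[j]='b': k: 2→1→0; π[8]=0 (border '')
j=9 s[j]='b': π[9]=0 (border '')
j=10 s[j]='a': π[10]=1 (border 'a')
j=11 s[j]='a': π[11]=2 (border 'aa')
j=12 s[j]='b': k: 2→1→0; π[12]=0 (border '')
j=13 s[j]='a': π[13]=1 (border 'a')
j=14 s[j]='a': π[14]=2 (border 'aa')
j=15 s[j]='a': π[15]=3 (border 'aaa')
j=16 s[j]='a': π[16]=4 (border 'aaaa')
j=17 s[j]='b': π[17]=5 (border 'aaaab')
j=18 s[j]='a': k: 5→0; π[18]=1 (border 'a')
j=19 s[j]='b': k: 1→0; π[19]=0 (border '')
j=20 s[j]='b': π[20]=0 (border '')
j=21 s[j]='b': π[21]=0 (border '')
j=22 s[j]='a': π[22]=1 (border 'a')
j=23 s[j]='b': k: 1→0; π[23]=0 (border '')
j=24 s[j]='a': π[24]=1 (border 'a')
j=25 s[j]='b': k: 1→0; π[25]=0 (border '')
j=26 s[j]='b': π[26]=0 (border '')
j=27 s[j]='a': π[27]=1 (border 'a')
j=28 s[j]='a': π[28]=2 (border 'aa')
j=29 s[j]='b': k: 2→1→0; π[29]=0 (border '')
j=30 s[j]='b': π[30]=0 (border '')
j=31 s[j]='b': π[31]=0 (border '')
j=32 s[j]='b': π[32]=0 (border '')
j=33 s[j]='a': π[33]=1 (border 'a')
j=34 s[j]='a': π[34]=2 (border 'aa')

[0, 1, 2, 3, 0, 0, 1, 2, 0, 0, 1, 2, 0, 1, 2, 3, 4, 5, 1, 0, 0, 0, 1, 0, 1, 0, 0, 1, 2, 0, 0, 0, 0, 1, 2]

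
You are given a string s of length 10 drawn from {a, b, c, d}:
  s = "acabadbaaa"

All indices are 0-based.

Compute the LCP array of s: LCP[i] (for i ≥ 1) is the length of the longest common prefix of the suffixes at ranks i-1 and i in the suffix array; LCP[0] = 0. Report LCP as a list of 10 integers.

[0, 1, 2, 1, 1, 1, 0, 2, 0, 0]

rank→(start, suffix):
  0 → (9, 'a')
  1 → (8, 'aa')
  2 → (7, 'aaa')
  3 → (2, 'abadbaaa')
  4 → (0, 'acabadbaaa')
  5 → (4, 'adbaaa')
  6 → (6, 'baaa')
  7 → (3, 'badbaaa')
  8 → (1, 'cabadbaaa')
  9 → (5, 'dbaaa')

SA = [9, 8, 7, 2, 0, 4, 6, 3, 1, 5]
i: (SA[i-1],SA[i]) lcp shared
  1: (9,8) 1 'a'
  2: (8,7) 2 'aa'
  3: (7,2) 1 'a'
  4: (2,0) 1 'a'
  5: (0,4) 1 'a'
  6: (4,6) 0 ''
  7: (6,3) 2 'ba'
  8: (3,1) 0 ''
  9: (1,5) 0 ''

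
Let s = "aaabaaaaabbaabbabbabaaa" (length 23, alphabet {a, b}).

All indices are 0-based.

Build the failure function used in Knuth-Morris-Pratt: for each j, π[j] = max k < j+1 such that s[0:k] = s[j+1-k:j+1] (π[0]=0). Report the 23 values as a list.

π[0] = 0
j=1 s[j]='a': π[1]=1 (border 'a')
j=2 s[j]='a': π[2]=2 (border 'aa')
j=3 s[j]='b': k: 2→1→0; π[3]=0 (border '')
j=4 s[j]='a': π[4]=1 (border 'a')
j=5 s[j]='a': π[5]=2 (border 'aa')
j=6 s[j]='a': π[6]=3 (border 'aaa')
j=7 s[j]='a': k: 3→2; π[7]=3 (border 'aaa')
j=8 s[j]='a': k: 3→2; π[8]=3 (border 'aaa')
j=9 s[j]='b': π[9]=4 (border 'aaab')
j=10 s[j]='b': k: 4→0; π[10]=0 (border '')
j=11 s[j]='a': π[11]=1 (border 'a')
j=12 s[j]='a': π[12]=2 (border 'aa')
j=13 s[j]='b': k: 2→1→0; π[13]=0 (border '')
j=14 s[j]='b': π[14]=0 (border '')
j=15 s[j]='a': π[15]=1 (border 'a')
j=16 s[j]='b': k: 1→0; π[16]=0 (border '')
j=17 s[j]='b': π[17]=0 (border '')
j=18 s[j]='a': π[18]=1 (border 'a')
j=19 s[j]='b': k: 1→0; π[19]=0 (border '')
j=20 s[j]='a': π[20]=1 (border 'a')
j=21 s[j]='a': π[21]=2 (border 'aa')
j=22 s[j]='a': π[22]=3 (border 'aaa')

[0, 1, 2, 0, 1, 2, 3, 3, 3, 4, 0, 1, 2, 0, 0, 1, 0, 0, 1, 0, 1, 2, 3]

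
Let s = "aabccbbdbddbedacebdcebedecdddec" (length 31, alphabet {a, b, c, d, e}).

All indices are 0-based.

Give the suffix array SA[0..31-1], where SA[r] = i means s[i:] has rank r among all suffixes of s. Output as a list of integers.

[0, 1, 14, 5, 2, 6, 17, 8, 11, 21, 30, 4, 3, 25, 15, 19, 13, 7, 10, 18, 9, 26, 27, 28, 23, 16, 20, 29, 24, 12, 22]

rank | idx | suffix
   0 |   0 | aabccbbdbddbedacebdcebedecdddec
   1 |   1 | abccbbdbddbedacebdcebedecdddec
   2 |  14 | acebdcebedecdddec
   3 |   5 | bbdbddbedacebdcebedecdddec
   4 |   2 | bccbbdbddbedacebdcebedecdddec
   5 |   6 | bdbddbedacebdcebedecdddec
   6 |  17 | bdcebedecdddec
   7 |   8 | bddbedacebdcebedecdddec
   8 |  11 | bedacebdcebedecdddec
   9 |  21 | bedecdddec
  10 |  30 | c
  11 |   4 | cbbdbddbedacebdcebedecdddec
  12 |   3 | ccbbdbddbedacebdcebedecdddec
  13 |  25 | cdddec
  14 |  15 | cebdcebedecdddec
  15 |  19 | cebedecdddec
  16 |  13 | dacebdcebedecdddec
  17 |   7 | dbddbedacebdcebedecdddec
  18 |  10 | dbedacebdcebedecdddec
  19 |  18 | dcebedecdddec
  20 |   9 | ddbedacebdcebedecdddec
  21 |  26 | dddec
  22 |  27 | ddec
  23 |  28 | dec
  24 |  23 | decdddec
  25 |  16 | ebdcebedecdddec
  26 |  20 | ebedecdddec
  27 |  29 | ec
  28 |  24 | ecdddec
  29 |  12 | edacebdcebedecdddec
  30 |  22 | edecdddec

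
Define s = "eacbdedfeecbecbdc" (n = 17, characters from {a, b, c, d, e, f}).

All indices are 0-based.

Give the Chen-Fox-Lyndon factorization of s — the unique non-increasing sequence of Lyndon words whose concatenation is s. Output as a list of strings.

["e", "acbdedfeecbecbdc"]

emit factor 1: 'e' (i=0, period=1)
emit factor 2: 'acbdedfeecbecbdc' (i=1, period=16)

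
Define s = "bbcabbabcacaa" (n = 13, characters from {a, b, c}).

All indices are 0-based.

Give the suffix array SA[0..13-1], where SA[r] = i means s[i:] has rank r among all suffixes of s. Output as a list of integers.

rank | idx | suffix
   0 |  12 | a
   1 |  11 | aa
   2 |   3 | abbabcacaa
   3 |   6 | abcacaa
   4 |   9 | acaa
   5 |   5 | babcacaa
   6 |   4 | bbabcacaa
   7 |   0 | bbcabbabcacaa
   8 |   1 | bcabbabcacaa
   9 |   7 | bcacaa
  10 |  10 | caa
  11 |   2 | cabbabcacaa
  12 |   8 | cacaa

[12, 11, 3, 6, 9, 5, 4, 0, 1, 7, 10, 2, 8]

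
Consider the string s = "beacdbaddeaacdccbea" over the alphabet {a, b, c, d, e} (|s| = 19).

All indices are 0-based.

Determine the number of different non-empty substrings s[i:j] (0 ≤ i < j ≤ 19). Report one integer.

sorted suffixes:
  #0 SA[0]=18  'a'
  #1 SA[1]=10  'aacdccbea'
  #2 SA[2]=2  'acdbaddeaacdccbea'
  #3 SA[3]=11  'acdccbea'
  #4 SA[4]=6  'addeaacdccbea'
  #5 SA[5]=5  'baddeaacdccbea'
  #6 SA[6]=16  'bea'
  #7 SA[7]=0  'beacdbaddeaacdccbea'
  #8 SA[8]=15  'cbea'
  #9 SA[9]=14  'ccbea'
  #10 SA[10]=3  'cdbaddeaacdccbea'
  #11 SA[11]=12  'cdccbea'
  #12 SA[12]=4  'dbaddeaacdccbea'
  #13 SA[13]=13  'dccbea'
  #14 SA[14]=7  'ddeaacdccbea'
  #15 SA[15]=8  'deaacdccbea'
  #16 SA[16]=17  'ea'
  #17 SA[17]=9  'eaacdccbea'
  #18 SA[18]=1  'eacdbaddeaacdccbea'

SA = [18, 10, 2, 11, 6, 5, 16, 0, 15, 14, 3, 12, 4, 13, 7, 8, 17, 9, 1]
i: (SA[i-1],SA[i]) lcp shared
  1: (18,10) 1 'a'
  2: (10,2) 1 'a'
  3: (2,11) 3 'acd'
  4: (11,6) 1 'a'
  5: (6,5) 0 ''
  6: (5,16) 1 'b'
  7: (16,0) 3 'bea'
  8: (0,15) 0 ''
  9: (15,14) 1 'c'
  10: (14,3) 1 'c'
  11: (3,12) 2 'cd'
  12: (12,4) 0 ''
  13: (4,13) 1 'd'
  14: (13,7) 1 'd'
  15: (7,8) 1 'd'
  16: (8,17) 0 ''
  17: (17,9) 2 'ea'
  18: (9,1) 2 'ea'

n(n+1)/2 = 19·20/2 = 190
Σ LCP = 0 + 1 + 1 + 3 + 1 + 0 + 1 + 3 + 0 + 1 + 1 + 2 + 0 + 1 + 1 + 1 + 0 + 2 + 2 = 21
distinct = 190 − 21 = 169

169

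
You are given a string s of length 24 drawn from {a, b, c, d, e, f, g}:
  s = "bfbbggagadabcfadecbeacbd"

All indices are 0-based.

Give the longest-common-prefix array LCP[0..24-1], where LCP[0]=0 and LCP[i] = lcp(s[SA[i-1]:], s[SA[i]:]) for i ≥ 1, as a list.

[0, 1, 1, 2, 1, 0, 1, 1, 1, 1, 1, 0, 2, 1, 0, 1, 1, 0, 1, 0, 1, 0, 2, 1]

rank→(start, suffix):
  0 → (10, 'abcfadecbeacbd')
  1 → (20, 'acbd')
  2 → (8, 'adabcfadecbeacbd')
  3 → (14, 'adecbeacbd')
  4 → (6, 'agadabcfadecbeacbd')
  5 → (2, 'bbggagadabcfadecbeacbd')
  6 → (11, 'bcfadecbeacbd')
  7 → (22, 'bd')
  8 → (18, 'beacbd')
  9 → (0, 'bfbbggagadabcfadecbeacbd')
  10 → (3, 'bggagadabcfadecbeacbd')
  11 → (21, 'cbd')
  12 → (17, 'cbeacbd')
  13 → (12, 'cfadecbeacbd')
  14 → (23, 'd')
  15 → (9, 'dabcfadecbeacbd')
  16 → (15, 'decbeacbd')
  17 → (19, 'eacbd')
  18 → (16, 'ecbeacbd')
  19 → (13, 'fadecbeacbd')
  20 → (1, 'fbbggagadabcfadecbeacbd')
  21 → (7, 'gadabcfadecbeacbd')
  22 → (5, 'gagadabcfadecbeacbd')
  23 → (4, 'ggagadabcfadecbeacbd')

SA = [10, 20, 8, 14, 6, 2, 11, 22, 18, 0, 3, 21, 17, 12, 23, 9, 15, 19, 16, 13, 1, 7, 5, 4]
rank  pair      lcp
   1  s[10:],s[20:]  1  'a'
   2  s[20:],s[8:]  1  'a'
   3  s[8:],s[14:]  2  'ad'
   4  s[14:],s[6:]  1  'a'
   5  s[6:],s[2:]  0  ''
   6  s[2:],s[11:]  1  'b'
   7  s[11:],s[22:]  1  'b'
   8  s[22:],s[18:]  1  'b'
   9  s[18:],s[0:]  1  'b'
  10  s[0:],s[3:]  1  'b'
  11  s[3:],s[21:]  0  ''
  12  s[21:],s[17:]  2  'cb'
  13  s[17:],s[12:]  1  'c'
  14  s[12:],s[23:]  0  ''
  15  s[23:],s[9:]  1  'd'
  16  s[9:],s[15:]  1  'd'
  17  s[15:],s[19:]  0  ''
  18  s[19:],s[16:]  1  'e'
  19  s[16:],s[13:]  0  ''
  20  s[13:],s[1:]  1  'f'
  21  s[1:],s[7:]  0  ''
  22  s[7:],s[5:]  2  'ga'
  23  s[5:],s[4:]  1  'g'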